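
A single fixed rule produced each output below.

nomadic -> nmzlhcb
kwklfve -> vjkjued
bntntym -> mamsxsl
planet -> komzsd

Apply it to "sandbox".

zrcmnaw

The transformation: swap each adjacent pair of characters (1↔2, 3↔4, ...), then shift every letter 1 place backward in the alphabet (wrapping around).
So "sandbox" becomes "zrcmnaw".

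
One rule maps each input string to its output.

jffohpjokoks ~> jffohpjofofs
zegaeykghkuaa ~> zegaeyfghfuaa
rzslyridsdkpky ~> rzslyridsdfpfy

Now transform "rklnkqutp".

rflnfqutp

The rule is to replace every "k" with "f".
Doing the same to "rklnkqutp": "rflnfqutp".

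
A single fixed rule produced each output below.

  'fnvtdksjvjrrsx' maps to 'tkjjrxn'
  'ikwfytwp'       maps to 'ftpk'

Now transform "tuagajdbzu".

The pattern: move the first 2 characters to the end (rotate left by 2), then keep every other character starting from the second (positions 2nd, 4th, 6th, ...).
On "tuagajdbzu": the first step gives "agajdbzutu", and the second then gives "gjbuu".

gjbuu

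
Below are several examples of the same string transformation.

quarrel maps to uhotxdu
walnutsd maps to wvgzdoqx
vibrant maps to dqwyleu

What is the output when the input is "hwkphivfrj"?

The pattern: move the last 3 characters to the front (rotate right by 3), then shift every letter 3 places forward in the alphabet (wrapping around).
Starting from "hwkphivfrj": after the first operation, "frjhwkphiv"; after the second, "iumkznskly".

iumkznskly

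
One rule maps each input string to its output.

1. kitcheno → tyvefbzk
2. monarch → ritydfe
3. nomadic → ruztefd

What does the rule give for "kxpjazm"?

arqdbog

Each output is the input with this applied: move the first 3 characters to the end (rotate left by 3), then shift every letter 9 places backward in the alphabet (wrapping around).
Starting from "kxpjazm": after the first operation, "jazmkxp"; after the second, "arqdbog".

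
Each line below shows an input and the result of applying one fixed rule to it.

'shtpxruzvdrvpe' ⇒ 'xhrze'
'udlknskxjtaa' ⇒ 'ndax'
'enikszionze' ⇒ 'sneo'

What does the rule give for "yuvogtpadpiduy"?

Looking at the pairs, the operation is to keep one character in every 3, starting at position 2 (positions 2nd, 5th, 8th, ...), then swap each adjacent pair of characters (1↔2, 3↔4, ...).
Starting from "yuvogtpadpiduy": after the first operation, "ugaiy"; after the second, "guiay".

guiay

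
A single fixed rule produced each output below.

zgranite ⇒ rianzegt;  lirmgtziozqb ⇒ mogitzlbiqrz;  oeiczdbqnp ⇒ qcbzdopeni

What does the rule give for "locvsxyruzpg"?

vusrxylgopcz

The transformation: take characters alternately from the front and the back (1st, last, 2nd, 2nd-last, ...), then swap the front and back halves of the string.
Applying that to "locvsxyruzpg" gives "vusrxylgopcz".
(Check on "oeiczdbqnp": → "openiqcbzd" → "qcbzdopeni" ✓)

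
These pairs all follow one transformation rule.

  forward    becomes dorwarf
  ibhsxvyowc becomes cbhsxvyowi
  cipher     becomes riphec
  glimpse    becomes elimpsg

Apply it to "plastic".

The transformation: swap the first and last characters.
For "plastic" the result is "clastip".

clastip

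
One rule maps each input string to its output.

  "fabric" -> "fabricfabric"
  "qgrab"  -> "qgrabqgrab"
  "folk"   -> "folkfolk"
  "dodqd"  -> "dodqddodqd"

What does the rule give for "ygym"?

ygymygym

The pattern: write the whole string twice.
So "ygym" becomes "ygymygym".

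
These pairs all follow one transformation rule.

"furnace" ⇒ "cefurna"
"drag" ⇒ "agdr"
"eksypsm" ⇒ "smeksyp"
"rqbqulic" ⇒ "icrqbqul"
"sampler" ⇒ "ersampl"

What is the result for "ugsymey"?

eyugsym

Looking at the pairs, the operation is to move the last 2 characters to the front (rotate right by 2).
"ugsymey" → "eyugsym".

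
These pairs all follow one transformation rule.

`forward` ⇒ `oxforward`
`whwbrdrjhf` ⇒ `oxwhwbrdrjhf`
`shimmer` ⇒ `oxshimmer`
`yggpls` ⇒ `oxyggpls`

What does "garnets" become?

Looking at the pairs, the operation is to prepend "ox".
So "garnets" becomes "oxgarnets".

oxgarnets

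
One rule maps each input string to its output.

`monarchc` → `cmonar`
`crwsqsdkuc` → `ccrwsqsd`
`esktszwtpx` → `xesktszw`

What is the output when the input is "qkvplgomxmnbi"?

iqkvplgomxm

Rule — move the last character to the front, then delete the last 2 characters.
Starting from "qkvplgomxmnbi": after the first operation, "iqkvplgomxmnb"; after the second, "iqkvplgomxm".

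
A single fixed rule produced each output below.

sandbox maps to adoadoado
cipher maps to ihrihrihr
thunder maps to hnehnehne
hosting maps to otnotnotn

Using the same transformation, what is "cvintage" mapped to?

Looking at the pairs, the operation is to keep every other character starting from the second (positions 2nd, 4th, 6th, ...), then write the whole string 3 times in a row.
Starting from "cvintage": after the first operation, "vnae"; after the second, "vnaevnaevnae".

vnaevnaevnae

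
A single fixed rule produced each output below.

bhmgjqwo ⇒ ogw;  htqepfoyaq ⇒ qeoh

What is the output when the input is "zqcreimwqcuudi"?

The pattern: swap the first and last characters, then keep one character in every 3, starting at position 1 (positions 1st, 4th, 7th, ...).
"zqcreimwqcuudi" → "iqcreimwqcuudz" → "irmcd".

irmcd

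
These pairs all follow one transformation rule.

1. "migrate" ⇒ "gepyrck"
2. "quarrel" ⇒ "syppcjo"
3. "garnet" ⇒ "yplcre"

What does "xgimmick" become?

Rule — move the first character to the end, then shift every letter 2 places backward in the alphabet (wrapping around).
For "xgimmick", step one produces "gimmickx"; step two turns that into "egkkgaiv".

egkkgaiv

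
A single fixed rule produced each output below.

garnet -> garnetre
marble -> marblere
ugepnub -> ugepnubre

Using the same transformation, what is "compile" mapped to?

compilere

Each output is the input with this applied: append "re".
So "compile" becomes "compilere".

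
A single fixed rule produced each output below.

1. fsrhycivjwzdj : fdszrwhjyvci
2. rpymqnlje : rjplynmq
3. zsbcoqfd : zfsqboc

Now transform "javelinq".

jnaivle

Looking at the pairs, the operation is to delete the last character, then take characters alternately from the front and the back (1st, last, 2nd, 2nd-last, ...).
For "javelinq", step one produces "javelin"; step two turns that into "jnaivle".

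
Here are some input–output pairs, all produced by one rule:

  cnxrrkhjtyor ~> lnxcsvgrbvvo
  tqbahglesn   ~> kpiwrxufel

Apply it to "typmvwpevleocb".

The pattern: shift every letter 4 places forward in the alphabet (wrapping around), then swap the front and back halves of the string.
For "typmvwpevleocb", step one produces "xctqzatizpisgf"; step two turns that into "izpisgfxctqzat".

izpisgfxctqzat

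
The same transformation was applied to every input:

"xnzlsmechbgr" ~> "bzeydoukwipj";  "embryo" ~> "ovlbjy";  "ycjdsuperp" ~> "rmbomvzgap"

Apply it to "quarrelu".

Looking at the pairs, the operation is to swap the front and back halves of the string, then shift every letter 3 places backward in the alphabet (wrapping around).
On "quarrelu": the first step gives "reluquar", and the second then gives "obirnrxo".

obirnrxo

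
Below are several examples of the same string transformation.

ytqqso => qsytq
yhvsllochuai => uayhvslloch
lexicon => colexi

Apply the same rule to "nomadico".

The transformation: delete the last character, then move the last 2 characters to the front (rotate right by 2).
Starting from "nomadico": after the first operation, "nomadic"; after the second, "icnomad".

icnomad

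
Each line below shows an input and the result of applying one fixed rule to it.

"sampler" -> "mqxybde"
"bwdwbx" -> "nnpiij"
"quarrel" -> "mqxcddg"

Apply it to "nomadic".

The transformation: sort the characters into alphabetical order, then shift every letter 12 places forward in the alphabet (wrapping around).
"nomadic" → "acdimno" → "mopuyza".

mopuyza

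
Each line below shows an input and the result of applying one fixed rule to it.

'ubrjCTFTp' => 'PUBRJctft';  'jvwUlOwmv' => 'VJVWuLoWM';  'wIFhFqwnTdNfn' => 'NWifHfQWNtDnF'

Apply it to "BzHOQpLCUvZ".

In each case the input is transformed by: move the last character to the front, then flip the case of every letter.
Working it through for "BzHOQpLCUvZ": intermediate "ZBzHOQpLCUv", final "zbZhoqPlcuV".
(Check on "jvwUlOwmv": → "vjvwUlOwm" → "VJVWuLoWM" ✓)

zbZhoqPlcuV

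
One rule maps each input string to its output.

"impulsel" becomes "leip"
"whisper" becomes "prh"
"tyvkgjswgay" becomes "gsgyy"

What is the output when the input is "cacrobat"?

The rule is to move the first 3 characters to the end (rotate left by 3), then keep every other character starting from the second (positions 2nd, 4th, 6th, ...).
Working it through for "cacrobat": intermediate "robatcac", final "oacc".
(Check on "tyvkgjswgay": → "kgjswgaytyv" → "gsgyy" ✓)

oacc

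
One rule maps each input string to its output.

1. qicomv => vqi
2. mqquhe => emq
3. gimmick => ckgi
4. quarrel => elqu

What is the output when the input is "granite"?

The transformation: move the first 2 characters to the end (rotate left by 2), then delete the first 3 characters.
Applying that to "granite" gives "tegr".
(Check on "mqquhe": → "quhemq" → "emq" ✓)

tegr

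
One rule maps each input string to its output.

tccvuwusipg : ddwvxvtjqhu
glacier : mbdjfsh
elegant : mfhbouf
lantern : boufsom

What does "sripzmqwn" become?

sjqanrxot

The pattern: move the first character to the end, then shift every letter 1 place forward in the alphabet (wrapping around).
For "sripzmqwn", step one produces "ripzmqwns"; step two turns that into "sjqanrxot".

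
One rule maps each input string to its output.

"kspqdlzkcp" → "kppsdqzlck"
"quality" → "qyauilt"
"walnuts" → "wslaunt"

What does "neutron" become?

Looking at the pairs, the operation is to move the last character to the front, then swap each adjacent pair of characters (1↔2, 3↔4, ...).
For "neutron", step one produces "nneutro"; step two turns that into "nnuerto".

nnuerto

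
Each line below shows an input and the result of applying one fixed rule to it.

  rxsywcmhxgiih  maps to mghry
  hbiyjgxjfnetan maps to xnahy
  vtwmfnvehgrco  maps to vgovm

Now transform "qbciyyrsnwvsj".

rwjqi

The rule is to keep one character in every 3, starting at position 1 (positions 1st, 4th, 7th, ...), then move the last 3 characters to the front (rotate right by 3).
Starting from "qbciyyrsnwvsj": after the first operation, "qirwj"; after the second, "rwjqi".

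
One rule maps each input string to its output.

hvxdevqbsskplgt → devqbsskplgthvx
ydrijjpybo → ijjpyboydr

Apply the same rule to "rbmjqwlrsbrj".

The rule is to move the first 3 characters to the end (rotate left by 3).
Doing the same to "rbmjqwlrsbrj": "jqwlrsbrjrbm".

jqwlrsbrjrbm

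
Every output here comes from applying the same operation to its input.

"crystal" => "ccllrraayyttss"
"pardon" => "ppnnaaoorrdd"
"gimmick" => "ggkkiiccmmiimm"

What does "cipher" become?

Rule — take characters alternately from the front and the back (1st, last, 2nd, 2nd-last, ...), then double every character.
Working it through for "cipher": intermediate "crieph", final "ccrriieepphh".
(Check on "crystal": → "clrayts" → "ccllrraayyttss" ✓)

ccrriieepphh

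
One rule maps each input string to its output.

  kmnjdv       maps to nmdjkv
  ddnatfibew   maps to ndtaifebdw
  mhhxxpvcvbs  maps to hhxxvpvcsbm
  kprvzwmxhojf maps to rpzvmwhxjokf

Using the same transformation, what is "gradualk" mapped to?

The transformation: move the first character to the end, then swap each adjacent pair of characters (1↔2, 3↔4, ...).
For "gradualk", step one produces "radualkg"; step two turns that into "arudlagk".

arudlagk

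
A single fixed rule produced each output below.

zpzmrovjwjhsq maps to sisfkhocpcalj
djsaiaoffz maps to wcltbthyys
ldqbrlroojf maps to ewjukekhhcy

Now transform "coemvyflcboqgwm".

vhxforyevuhjzpf

What's happening: shift every letter 7 places backward in the alphabet (wrapping around).
So "coemvyflcboqgwm" becomes "vhxforyevuhjzpf".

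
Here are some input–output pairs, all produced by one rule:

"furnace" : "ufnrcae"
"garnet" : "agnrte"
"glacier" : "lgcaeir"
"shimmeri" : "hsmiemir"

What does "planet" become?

lpnate

Each output is the input with this applied: swap each adjacent pair of characters (1↔2, 3↔4, ...).
Applying that to "planet" gives "lpnate".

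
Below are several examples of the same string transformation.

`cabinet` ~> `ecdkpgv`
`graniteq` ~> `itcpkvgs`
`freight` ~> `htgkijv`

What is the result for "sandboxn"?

ucpfdqzp

The transformation: shift every letter 2 places forward in the alphabet (wrapping around).
Applying that to "sandboxn" gives "ucpfdqzp".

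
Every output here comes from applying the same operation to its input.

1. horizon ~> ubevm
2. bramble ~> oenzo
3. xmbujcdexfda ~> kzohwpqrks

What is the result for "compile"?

pbzcv

The pattern: delete the last 2 characters, then shift every letter 13 places forward in the alphabet (wrapping around) — i.e. ROT13.
Working it through for "compile": intermediate "compi", final "pbzcv".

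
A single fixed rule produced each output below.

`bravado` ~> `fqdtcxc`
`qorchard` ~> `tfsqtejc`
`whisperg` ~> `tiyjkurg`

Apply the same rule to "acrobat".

Rule — shift every letter 2 places forward in the alphabet (wrapping around), then move the last 2 characters to the front (rotate right by 2).
Starting from "acrobat": after the first operation, "cetqdcv"; after the second, "cvcetqd".

cvcetqd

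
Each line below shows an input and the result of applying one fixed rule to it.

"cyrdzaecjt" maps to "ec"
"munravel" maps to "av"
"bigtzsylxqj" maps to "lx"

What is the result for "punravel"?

Each output is the input with this applied: move the last 2 characters to the front (rotate right by 2), then keep only the last 2 characters.
Working it through for "punravel": intermediate "elpunrav", final "av".

av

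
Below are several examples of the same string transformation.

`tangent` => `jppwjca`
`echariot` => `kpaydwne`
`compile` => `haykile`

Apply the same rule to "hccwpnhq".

dmdyyslj

The rule is to move the last 2 characters to the front (rotate right by 2), then shift every letter 4 places backward in the alphabet (wrapping around).
Starting from "hccwpnhq": after the first operation, "hqhccwpn"; after the second, "dmdyyslj".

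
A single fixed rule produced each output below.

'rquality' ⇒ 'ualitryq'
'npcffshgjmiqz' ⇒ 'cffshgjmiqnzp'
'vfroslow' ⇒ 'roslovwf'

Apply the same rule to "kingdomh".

ngdomkhi

The rule is to swap the first and last characters, then move the first 2 characters to the end (rotate left by 2).
Applying both steps to "kingdomh": "hingdomk", then "ngdomkhi".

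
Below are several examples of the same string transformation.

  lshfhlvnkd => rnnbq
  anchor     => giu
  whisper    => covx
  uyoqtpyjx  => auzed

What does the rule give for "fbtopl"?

lzv

What's happening: keep every other character starting from the first (positions 1st, 3rd, 5th, ...), then shift every letter 6 places forward in the alphabet (wrapping around).
Starting from "fbtopl": after the first operation, "ftp"; after the second, "lzv".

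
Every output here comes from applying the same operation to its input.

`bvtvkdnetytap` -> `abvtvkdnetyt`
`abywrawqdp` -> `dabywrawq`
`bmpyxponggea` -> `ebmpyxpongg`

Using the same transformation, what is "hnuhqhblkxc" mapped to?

xhnuhqhblk

The rule is to delete the last character, then move the last character to the front.
Applying both steps to "hnuhqhblkxc": "hnuhqhblkx", then "xhnuhqhblk".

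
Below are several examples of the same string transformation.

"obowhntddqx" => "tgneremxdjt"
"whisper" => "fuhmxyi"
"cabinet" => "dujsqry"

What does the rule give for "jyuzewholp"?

ebfzokpumx

The transformation: shift every letter 10 places backward in the alphabet (wrapping around), then move the last 3 characters to the front (rotate right by 3).
For "jyuzewholp", step one produces "zokpumxebf"; step two turns that into "ebfzokpumx".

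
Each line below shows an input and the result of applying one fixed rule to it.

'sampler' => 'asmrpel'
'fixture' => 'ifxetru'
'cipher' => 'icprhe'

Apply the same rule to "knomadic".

nkocmiad

The rule is to move the first character to the end, then take characters alternately from the front and the back (1st, last, 2nd, 2nd-last, ...).
Working it through for "knomadic": intermediate "nomadick", final "nkocmiad".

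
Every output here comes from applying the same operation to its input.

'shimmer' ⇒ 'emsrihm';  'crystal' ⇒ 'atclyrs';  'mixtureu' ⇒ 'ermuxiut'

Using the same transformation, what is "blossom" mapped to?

osbmols

In each case the input is transformed by: move the last 3 characters to the front (rotate right by 3), then swap each adjacent pair of characters (1↔2, 3↔4, ...).
"blossom" → "somblos" → "osbmols".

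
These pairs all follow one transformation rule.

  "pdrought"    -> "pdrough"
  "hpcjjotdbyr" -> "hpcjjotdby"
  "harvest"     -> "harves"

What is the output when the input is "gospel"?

gospe

The rule is to delete the last character.
So "gospel" becomes "gospe".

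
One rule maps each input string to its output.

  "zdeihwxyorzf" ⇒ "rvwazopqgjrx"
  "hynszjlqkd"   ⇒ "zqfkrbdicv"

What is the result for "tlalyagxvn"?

Looking at the pairs, the operation is to shift every letter 8 places backward in the alphabet (wrapping around).
Applying that to "tlalyagxvn" gives "ldsdqsypnf".

ldsdqsypnf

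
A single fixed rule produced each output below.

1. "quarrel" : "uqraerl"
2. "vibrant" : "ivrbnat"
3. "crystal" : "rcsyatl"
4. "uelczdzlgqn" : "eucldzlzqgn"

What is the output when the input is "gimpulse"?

igpmlues

The rule is to swap each adjacent pair of characters (1↔2, 3↔4, ...).
"gimpulse" → "igpmlues".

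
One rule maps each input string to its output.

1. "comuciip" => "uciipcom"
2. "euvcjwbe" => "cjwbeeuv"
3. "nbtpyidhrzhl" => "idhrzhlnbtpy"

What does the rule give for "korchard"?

chardkor

Rule — move the last character to the front, then swap the front and back halves of the string.
Applying both steps to "korchard": "dkorchar", then "chardkor".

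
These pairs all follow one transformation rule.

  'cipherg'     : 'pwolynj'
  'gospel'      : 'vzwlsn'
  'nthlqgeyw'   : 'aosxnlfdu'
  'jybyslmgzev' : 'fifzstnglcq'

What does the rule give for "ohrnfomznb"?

oyumvtguiv

The rule is to shift every letter 7 places forward in the alphabet (wrapping around), then move the first character to the end.
"ohrnfomznb" → "oyumvtguiv".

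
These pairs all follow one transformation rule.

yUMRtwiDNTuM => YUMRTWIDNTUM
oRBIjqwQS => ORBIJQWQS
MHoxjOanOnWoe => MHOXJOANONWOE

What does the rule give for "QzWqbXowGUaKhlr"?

The transformation: convert every letter to uppercase.
Applying that to "QzWqbXowGUaKhlr" gives "QZWQBXOWGUAKHLR".

QZWQBXOWGUAKHLR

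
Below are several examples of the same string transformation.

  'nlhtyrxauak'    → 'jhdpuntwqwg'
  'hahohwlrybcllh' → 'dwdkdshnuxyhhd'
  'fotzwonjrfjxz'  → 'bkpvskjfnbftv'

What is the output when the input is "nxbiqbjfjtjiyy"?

The rule is to shift every letter 4 places backward in the alphabet (wrapping around).
On "nxbiqbjfjtjiyy" that produces "jtxemxfbfpfeuu".

jtxemxfbfpfeuu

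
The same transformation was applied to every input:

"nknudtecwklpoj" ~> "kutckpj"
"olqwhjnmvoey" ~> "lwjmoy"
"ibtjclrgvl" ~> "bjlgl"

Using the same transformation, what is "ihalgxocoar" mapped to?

hlxca

The rule is to keep every other character starting from the second (positions 2nd, 4th, 6th, ...).
Doing the same to "ihalgxocoar": "hlxca".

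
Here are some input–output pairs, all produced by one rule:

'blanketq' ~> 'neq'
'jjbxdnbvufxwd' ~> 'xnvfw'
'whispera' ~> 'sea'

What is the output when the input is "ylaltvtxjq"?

In each case the input is transformed by: keep every other character starting from the second (positions 2nd, 4th, 6th, ...), then delete the first character.
Working it through for "ylaltvtxjq": intermediate "llvxq", final "lvxq".

lvxq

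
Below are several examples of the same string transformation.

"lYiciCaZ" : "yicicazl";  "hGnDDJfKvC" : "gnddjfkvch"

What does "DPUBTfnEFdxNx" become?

pubtfnefdxnxd

The transformation: move the first character to the end, then convert every letter to lowercase.
On "DPUBTfnEFdxNx" that produces "pubtfnefdxnxd".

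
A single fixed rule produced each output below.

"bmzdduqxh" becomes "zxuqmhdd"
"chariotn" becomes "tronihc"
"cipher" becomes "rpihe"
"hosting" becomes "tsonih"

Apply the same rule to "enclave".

The transformation: sort the characters into reverse alphabetical order, then delete the last character.
For "enclave", step one produces "vnleeca"; step two turns that into "vnleec".
(Check on "bmzdduqxh": → "zxuqmhddb" → "zxuqmhdd" ✓)

vnleec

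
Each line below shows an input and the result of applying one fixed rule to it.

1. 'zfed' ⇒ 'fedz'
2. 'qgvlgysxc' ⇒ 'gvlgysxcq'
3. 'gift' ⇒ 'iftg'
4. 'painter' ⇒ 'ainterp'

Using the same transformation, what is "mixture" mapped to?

The pattern: move the first character to the end.
On "mixture" that produces "ixturem".

ixturem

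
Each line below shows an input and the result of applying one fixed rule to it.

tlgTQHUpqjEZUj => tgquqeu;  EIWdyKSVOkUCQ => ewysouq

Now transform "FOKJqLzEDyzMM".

In each case the input is transformed by: keep every other character starting from the first (positions 1st, 3rd, 5th, ...), then convert every letter to lowercase.
So "FOKJqLzEDyzMM" becomes "fkqzdzm".

fkqzdzm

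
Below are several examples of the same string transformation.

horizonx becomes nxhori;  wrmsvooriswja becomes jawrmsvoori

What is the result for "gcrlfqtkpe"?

What's happening: move the last 2 characters to the front (rotate right by 2), then delete the last 2 characters.
For "gcrlfqtkpe", step one produces "pegcrlfqtk"; step two turns that into "pegcrlfq".

pegcrlfq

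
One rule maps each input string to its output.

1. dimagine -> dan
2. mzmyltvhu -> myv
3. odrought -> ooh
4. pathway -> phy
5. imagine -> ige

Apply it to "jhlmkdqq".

jmq

In each case the input is transformed by: keep one character in every 3, starting at position 1 (positions 1st, 4th, 7th, ...).
So "jhlmkdqq" becomes "jmq".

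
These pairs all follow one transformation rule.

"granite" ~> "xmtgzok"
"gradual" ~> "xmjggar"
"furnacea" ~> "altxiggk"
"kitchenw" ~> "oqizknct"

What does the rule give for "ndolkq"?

Looking at the pairs, the operation is to shift every letter 6 places forward in the alphabet (wrapping around), then swap each adjacent pair of characters (1↔2, 3↔4, ...).
Starting from "ndolkq": after the first operation, "tjurqw"; after the second, "jtruwq".

jtruwq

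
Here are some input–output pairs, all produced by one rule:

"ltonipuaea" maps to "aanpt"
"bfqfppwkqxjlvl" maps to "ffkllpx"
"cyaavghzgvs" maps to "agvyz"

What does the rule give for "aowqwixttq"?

ioqqt

What's happening: keep every other character starting from the second (positions 2nd, 4th, 6th, ...), then sort the characters into alphabetical order.
Starting from "aowqwixttq": after the first operation, "oqitq"; after the second, "ioqqt".
(Check on "ltonipuaea": → "tnpaa" → "aanpt" ✓)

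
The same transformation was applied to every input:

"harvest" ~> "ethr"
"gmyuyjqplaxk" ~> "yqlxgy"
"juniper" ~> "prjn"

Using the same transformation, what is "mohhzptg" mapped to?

The pattern: keep every other character starting from the first (positions 1st, 3rd, 5th, ...), then move the first 2 characters to the end (rotate left by 2).
On "mohhzptg": the first step gives "mhzt", and the second then gives "ztmh".

ztmh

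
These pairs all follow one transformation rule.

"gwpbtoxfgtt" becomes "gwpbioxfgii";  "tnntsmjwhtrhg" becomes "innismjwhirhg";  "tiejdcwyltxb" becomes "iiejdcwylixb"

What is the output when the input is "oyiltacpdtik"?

oyiliacpdiik

Each output is the input with this applied: replace every "t" with "i".
Doing the same to "oyiltacpdtik": "oyiliacpdiik".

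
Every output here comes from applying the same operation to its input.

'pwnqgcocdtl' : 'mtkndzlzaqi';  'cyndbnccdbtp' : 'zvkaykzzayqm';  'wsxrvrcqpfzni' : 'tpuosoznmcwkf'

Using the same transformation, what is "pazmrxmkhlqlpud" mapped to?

The rule is to shift every letter 3 places backward in the alphabet (wrapping around).
For "pazmrxmkhlqlpud" the result is "mxwjoujheinimra".

mxwjoujheinimra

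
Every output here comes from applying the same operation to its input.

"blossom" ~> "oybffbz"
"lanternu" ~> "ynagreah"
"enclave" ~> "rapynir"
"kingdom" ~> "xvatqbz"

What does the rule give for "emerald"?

rzrenyq

The transformation: shift every letter 13 places forward in the alphabet (wrapping around) — i.e. ROT13.
So "emerald" becomes "rzrenyq".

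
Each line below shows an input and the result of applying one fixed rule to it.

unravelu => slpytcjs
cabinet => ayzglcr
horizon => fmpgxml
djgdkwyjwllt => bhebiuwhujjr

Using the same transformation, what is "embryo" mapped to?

ckzpwm

Each output is the input with this applied: shift every letter 2 places backward in the alphabet (wrapping around).
Doing the same to "embryo": "ckzpwm".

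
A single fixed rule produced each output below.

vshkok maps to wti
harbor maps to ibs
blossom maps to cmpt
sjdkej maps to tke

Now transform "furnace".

The pattern: delete the last 3 characters, then shift every letter 1 place forward in the alphabet (wrapping around).
Applying that to "furnace" gives "gvso".

gvso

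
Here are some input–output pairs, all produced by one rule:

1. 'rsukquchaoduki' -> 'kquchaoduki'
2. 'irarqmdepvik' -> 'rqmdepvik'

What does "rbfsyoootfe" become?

Looking at the pairs, the operation is to delete the first 3 characters.
On "rbfsyoootfe" that produces "syoootfe".

syoootfe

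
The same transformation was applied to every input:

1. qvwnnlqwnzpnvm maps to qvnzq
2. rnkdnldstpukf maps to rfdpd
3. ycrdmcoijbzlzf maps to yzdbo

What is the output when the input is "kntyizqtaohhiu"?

The transformation: keep one character in every 3, starting at position 1 (positions 1st, 4th, 7th, ...), then take characters alternately from the front and the back (1st, last, 2nd, 2nd-last, ...).
Applying both steps to "kntyizqtaohhiu": "kyqoi", then "kiyoq".

kiyoq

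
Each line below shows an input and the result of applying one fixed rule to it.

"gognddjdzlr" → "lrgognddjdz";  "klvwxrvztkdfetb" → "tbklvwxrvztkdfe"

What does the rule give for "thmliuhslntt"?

ttthmliuhsln

In each case the input is transformed by: move the last 2 characters to the front (rotate right by 2).
On "thmliuhslntt" that produces "ttthmliuhsln".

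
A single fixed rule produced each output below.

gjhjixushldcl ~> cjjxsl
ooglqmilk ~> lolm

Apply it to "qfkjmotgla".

afjog

Each output is the input with this applied: keep every other character starting from the second (positions 2nd, 4th, 6th, ...), then move the last character to the front.
"qfkjmotgla" → "fjoga" → "afjog".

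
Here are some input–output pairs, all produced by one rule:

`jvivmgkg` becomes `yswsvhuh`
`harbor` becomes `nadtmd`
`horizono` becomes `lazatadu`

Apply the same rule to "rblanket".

zwqfdnxm

The pattern: swap the front and back halves of the string, then shift every letter 12 places forward in the alphabet (wrapping around).
For "rblanket", step one produces "nketrbla"; step two turns that into "zwqfdnxm".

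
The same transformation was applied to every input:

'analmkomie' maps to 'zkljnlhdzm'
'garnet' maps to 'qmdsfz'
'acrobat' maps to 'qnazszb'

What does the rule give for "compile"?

In each case the input is transformed by: shift every letter 1 place backward in the alphabet (wrapping around), then move the first 2 characters to the end (rotate left by 2).
For "compile", step one produces "bnlohkd"; step two turns that into "lohkdbn".
(Check on "garnet": → "fzqmds" → "qmdsfz" ✓)

lohkdbn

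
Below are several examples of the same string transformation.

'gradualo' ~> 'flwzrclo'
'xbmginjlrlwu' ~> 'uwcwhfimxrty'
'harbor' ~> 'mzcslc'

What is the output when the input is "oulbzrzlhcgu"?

Rule — swap the front and back halves of the string, then shift every letter 11 places forward in the alphabet (wrapping around).
For "oulbzrzlhcgu", step one produces "zlhcguoulbzr"; step two turns that into "kwsnrfzfwmkc".

kwsnrfzfwmkc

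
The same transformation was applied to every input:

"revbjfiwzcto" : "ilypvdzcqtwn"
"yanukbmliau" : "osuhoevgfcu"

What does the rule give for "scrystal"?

In each case the input is transformed by: move the last character to the front, then shift every letter 6 places backward in the alphabet (wrapping around).
Working it through for "scrystal": intermediate "lscrysta", final "fmwlsmnu".
(Check on "yanukbmliau": → "uyanukbmlia" → "osuhoevgfcu" ✓)

fmwlsmnu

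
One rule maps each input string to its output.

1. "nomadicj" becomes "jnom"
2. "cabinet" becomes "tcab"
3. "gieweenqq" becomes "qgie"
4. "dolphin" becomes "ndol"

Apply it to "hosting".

In each case the input is transformed by: move the first 3 characters to the end (rotate left by 3), then keep only the last 4 characters.
"hosting" → "tinghos" → "ghos".
(Check on "nomadicj": → "adicjnom" → "jnom" ✓)

ghos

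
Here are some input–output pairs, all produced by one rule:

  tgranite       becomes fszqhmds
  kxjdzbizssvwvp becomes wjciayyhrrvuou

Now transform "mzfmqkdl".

The rule is to shift every letter 1 place backward in the alphabet (wrapping around), then swap each adjacent pair of characters (1↔2, 3↔4, ...).
Doing the same to "mzfmqkdl": "yllejpkc".

yllejpkc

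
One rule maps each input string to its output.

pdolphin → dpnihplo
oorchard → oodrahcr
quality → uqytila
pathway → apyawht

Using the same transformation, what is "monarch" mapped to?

omhcran

The transformation: reverse the string, then move the last 2 characters to the front (rotate right by 2).
On "monarch": the first step gives "hcranom", and the second then gives "omhcran".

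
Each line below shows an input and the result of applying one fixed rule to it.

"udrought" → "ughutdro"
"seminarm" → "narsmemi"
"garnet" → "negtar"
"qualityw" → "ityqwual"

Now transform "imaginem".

ineimmag

In each case the input is transformed by: swap the first and last characters, then swap the front and back halves of the string.
"imaginem" → "ineimmag".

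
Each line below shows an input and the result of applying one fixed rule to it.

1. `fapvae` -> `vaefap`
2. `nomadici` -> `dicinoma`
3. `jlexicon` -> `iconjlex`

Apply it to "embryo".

In each case the input is transformed by: swap the front and back halves of the string.
"embryo" → "ryoemb".

ryoemb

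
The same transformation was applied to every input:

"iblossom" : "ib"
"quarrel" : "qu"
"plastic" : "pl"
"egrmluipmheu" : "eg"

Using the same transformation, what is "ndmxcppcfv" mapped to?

nd

Each output is the input with this applied: keep only the first 2 characters.
Doing the same to "ndmxcppcfv": "nd".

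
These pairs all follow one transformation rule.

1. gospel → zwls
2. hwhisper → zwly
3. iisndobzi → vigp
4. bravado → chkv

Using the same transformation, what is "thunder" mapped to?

The transformation: shift every letter 7 places forward in the alphabet (wrapping around), then keep only the last 4 characters.
Applying both steps to "thunder": "aobukly", then "ukly".

ukly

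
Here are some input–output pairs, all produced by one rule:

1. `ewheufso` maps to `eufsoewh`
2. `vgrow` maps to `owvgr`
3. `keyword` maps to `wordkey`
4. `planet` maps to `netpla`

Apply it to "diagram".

gramdia

Rule — move the first 3 characters to the end (rotate left by 3).
So "diagram" becomes "gramdia".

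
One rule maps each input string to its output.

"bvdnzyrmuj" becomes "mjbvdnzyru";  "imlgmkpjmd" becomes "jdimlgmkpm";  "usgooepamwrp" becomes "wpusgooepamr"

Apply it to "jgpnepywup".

wpjgpnepyu

What's happening: move the last 2 characters to the front (rotate right by 2), then swap the first and last characters.
Applying both steps to "jgpnepywup": "upjgpnepyw", then "wpjgpnepyu".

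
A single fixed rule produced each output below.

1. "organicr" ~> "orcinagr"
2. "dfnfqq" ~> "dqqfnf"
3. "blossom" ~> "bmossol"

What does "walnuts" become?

wstunla

The rule is to move the first character to the end, then reverse the string.
For "walnuts", step one produces "alnutsw"; step two turns that into "wstunla".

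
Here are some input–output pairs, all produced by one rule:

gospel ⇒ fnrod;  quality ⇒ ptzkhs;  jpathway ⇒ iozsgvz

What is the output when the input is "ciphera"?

bhogdq

The transformation: delete the last character, then shift every letter 1 place backward in the alphabet (wrapping around).
For "ciphera", step one produces "cipher"; step two turns that into "bhogdq".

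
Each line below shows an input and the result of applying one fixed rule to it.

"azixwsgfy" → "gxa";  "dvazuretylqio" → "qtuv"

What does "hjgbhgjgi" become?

jbh

Each output is the input with this applied: reverse the string, then keep one character in every 3, starting at position 3 (positions 3rd, 6th, 9th, ...).
Starting from "hjgbhgjgi": after the first operation, "igjghbgjh"; after the second, "jbh".
(Check on "azixwsgfy": → "yfgswxiza" → "gxa" ✓)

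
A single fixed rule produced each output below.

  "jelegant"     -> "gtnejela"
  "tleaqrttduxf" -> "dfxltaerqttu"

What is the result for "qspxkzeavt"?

What's happening: swap each adjacent pair of characters (1↔2, 3↔4, ...), then move the last 3 characters to the front (rotate right by 3).
Working it through for "qspxkzeavt": intermediate "sqxpzkaetv", final "etvsqxpzka".
(Check on "tleaqrttduxf": → "ltaerqttudfx" → "dfxltaerqttu" ✓)

etvsqxpzka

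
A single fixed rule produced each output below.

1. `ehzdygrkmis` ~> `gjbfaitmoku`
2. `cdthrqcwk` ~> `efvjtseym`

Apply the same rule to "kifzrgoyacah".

The transformation: shift every letter 2 places forward in the alphabet (wrapping around).
Doing the same to "kifzrgoyacah": "mkhbtiqacecj".

mkhbtiqacecj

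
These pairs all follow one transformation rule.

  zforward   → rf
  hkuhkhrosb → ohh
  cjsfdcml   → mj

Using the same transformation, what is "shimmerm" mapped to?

What's happening: swap the front and back halves of the string, then keep one character in every 3, starting at position 3 (positions 3rd, 6th, 9th, ...).
Starting from "shimmerm": after the first operation, "mermshim"; after the second, "rh".
(Check on "hkuhkhrosb": → "hrosbhkuhk" → "ohh" ✓)

rh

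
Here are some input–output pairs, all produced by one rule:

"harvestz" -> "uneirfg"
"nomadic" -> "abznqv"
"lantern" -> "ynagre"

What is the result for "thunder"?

In each case the input is transformed by: delete the last character, then shift every letter 13 places forward in the alphabet (wrapping around) — i.e. ROT13.
On "thunder": the first step gives "thunde", and the second then gives "guhaqr".

guhaqr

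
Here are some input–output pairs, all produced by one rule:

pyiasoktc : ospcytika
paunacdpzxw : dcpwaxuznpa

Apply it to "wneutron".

utwnnoer

The pattern: take characters alternately from the front and the back (1st, last, 2nd, 2nd-last, ...), then move the last 2 characters to the front (rotate right by 2).
"wneutron" → "wnnoerut" → "utwnnoer".
(Check on "paunacdpzxw": → "pwaxuznpadc" → "dcpwaxuznpa" ✓)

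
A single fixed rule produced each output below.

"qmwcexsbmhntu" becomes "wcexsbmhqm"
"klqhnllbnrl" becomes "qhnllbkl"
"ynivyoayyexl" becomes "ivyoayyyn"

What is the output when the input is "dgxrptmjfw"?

Looking at the pairs, the operation is to delete the last 3 characters, then move the first 2 characters to the end (rotate left by 2).
"dgxrptmjfw" → "dgxrptm" → "xrptmdg".
(Check on "ynivyoayyexl": → "ynivyoayy" → "ivyoayyyn" ✓)

xrptmdg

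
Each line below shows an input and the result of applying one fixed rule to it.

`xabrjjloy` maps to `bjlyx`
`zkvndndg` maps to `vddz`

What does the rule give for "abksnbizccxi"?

Looking at the pairs, the operation is to keep every other character starting from the first (positions 1st, 3rd, 5th, ...), then move the first character to the end.
On "abksnbizccxi" that produces "knicxa".

knicxa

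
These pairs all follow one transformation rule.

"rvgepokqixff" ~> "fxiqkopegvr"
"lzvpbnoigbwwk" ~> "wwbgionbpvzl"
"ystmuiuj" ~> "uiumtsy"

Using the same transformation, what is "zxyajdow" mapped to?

odjayxz

What's happening: reverse the string, then delete the first character.
Working it through for "zxyajdow": intermediate "wodjayxz", final "odjayxz".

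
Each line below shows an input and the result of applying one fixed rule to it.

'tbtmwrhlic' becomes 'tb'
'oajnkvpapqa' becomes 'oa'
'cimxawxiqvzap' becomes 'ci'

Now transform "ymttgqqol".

Each output is the input with this applied: keep only the first 2 characters.
"ymttgqqol" → "ym".

ym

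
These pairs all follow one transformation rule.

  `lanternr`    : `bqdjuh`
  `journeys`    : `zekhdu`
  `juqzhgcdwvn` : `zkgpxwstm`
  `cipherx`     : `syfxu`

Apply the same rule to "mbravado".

The rule is to delete the last 2 characters, then shift every letter 10 places backward in the alphabet (wrapping around).
Working it through for "mbravado": intermediate "mbrava", final "crhqlq".

crhqlq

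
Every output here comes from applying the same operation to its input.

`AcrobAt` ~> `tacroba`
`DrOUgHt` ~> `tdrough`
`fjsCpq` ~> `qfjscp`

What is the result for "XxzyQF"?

In each case the input is transformed by: move the last character to the front, then convert every letter to lowercase.
Working it through for "XxzyQF": intermediate "FXxzyQ", final "fxxzyq".
(Check on "fjsCpq": → "qfjsCp" → "qfjscp" ✓)

fxxzyq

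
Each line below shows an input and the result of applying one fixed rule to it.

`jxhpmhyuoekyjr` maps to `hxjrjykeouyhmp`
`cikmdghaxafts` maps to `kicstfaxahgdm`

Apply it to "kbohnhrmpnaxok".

obkkoxanpmrhnh

The transformation: reverse the string, then move the last 3 characters to the front (rotate right by 3).
On "kbohnhrmpnaxok": the first step gives "koxanpmrhnhobk", and the second then gives "obkkoxanpmrhnh".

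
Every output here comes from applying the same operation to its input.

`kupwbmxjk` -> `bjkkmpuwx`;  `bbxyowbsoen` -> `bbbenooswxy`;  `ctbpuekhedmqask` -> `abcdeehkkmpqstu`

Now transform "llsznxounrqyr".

llnnoqrrsuxyz

The pattern: sort the characters into alphabetical order.
On "llsznxounrqyr" that produces "llnnoqrrsuxyz".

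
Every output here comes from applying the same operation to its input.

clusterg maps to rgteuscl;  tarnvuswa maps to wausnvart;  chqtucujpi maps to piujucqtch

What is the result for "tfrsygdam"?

amgdsyfrt

Rule — reverse the string, then swap each adjacent pair of characters (1↔2, 3↔4, ...).
Working it through for "tfrsygdam": intermediate "madgysrft", final "amgdsyfrt".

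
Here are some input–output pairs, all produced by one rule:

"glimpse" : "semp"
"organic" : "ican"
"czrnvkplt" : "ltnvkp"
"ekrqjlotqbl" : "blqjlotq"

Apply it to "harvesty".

tyves

The pattern: delete the first 3 characters, then move the last 2 characters to the front (rotate right by 2).
"harvesty" → "vesty" → "tyves".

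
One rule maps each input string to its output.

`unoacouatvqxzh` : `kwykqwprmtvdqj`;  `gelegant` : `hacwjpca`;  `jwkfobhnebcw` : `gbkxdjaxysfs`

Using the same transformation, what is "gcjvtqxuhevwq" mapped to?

Looking at the pairs, the operation is to shift every letter 4 places backward in the alphabet (wrapping around), then move the first 2 characters to the end (rotate left by 2).
Starting from "gcjvtqxuhevwq": after the first operation, "cyfrpmtqdarsm"; after the second, "frpmtqdarsmcy".

frpmtqdarsmcy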